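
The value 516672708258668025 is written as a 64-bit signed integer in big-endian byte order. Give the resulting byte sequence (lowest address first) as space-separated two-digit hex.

516672708258668025 in hexadecimal, padded to 64 bits, is 0x072B971738E59DF9.
Split into bytes (most-significant first): 07 2B 97 17 38 E5 9D F9.
In big-endian order the high byte comes first in memory.
So the memory order matches the most-significant-first order: 07 2B 97 17 38 E5 9D F9.

07 2B 97 17 38 E5 9D F9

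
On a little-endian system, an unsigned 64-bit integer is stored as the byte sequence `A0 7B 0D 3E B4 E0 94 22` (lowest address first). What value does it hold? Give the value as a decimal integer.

In little-endian order the low byte comes first in memory.
Reassemble most-significant byte first: 22 94 E0 B4 3E 0D 7B A0 → 0x2294E0B43E0D7BA0.
0x2294E0B43E0D7BA0 = 2491863558582533024.

2491863558582533024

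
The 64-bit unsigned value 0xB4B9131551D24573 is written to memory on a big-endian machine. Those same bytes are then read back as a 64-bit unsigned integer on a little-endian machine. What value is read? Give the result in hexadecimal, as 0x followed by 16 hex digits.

0x7345D2511513B9B4

Stored big-endian, the bytes at ascending addresses are B4 B9 13 15 51 D2 45 73.
Read back as little-endian, the first byte is least significant, giving 0x7345D2511513B9B4.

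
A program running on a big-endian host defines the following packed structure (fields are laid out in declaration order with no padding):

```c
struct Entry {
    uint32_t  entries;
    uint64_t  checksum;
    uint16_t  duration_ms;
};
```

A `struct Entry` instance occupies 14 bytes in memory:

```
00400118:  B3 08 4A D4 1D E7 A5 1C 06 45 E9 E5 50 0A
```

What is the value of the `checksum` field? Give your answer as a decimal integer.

2154872486502984165

`checksum` follows `entries` (4 bytes), so it starts at byte offset 4 and occupies 8 bytes.
Bytes at offsets 4..11: 1D E7 A5 1C 06 45 E9 E5.
Big-endian stores the most-significant byte at the lowest address.
The bytes are already most-significant first: 0x1DE7A51C0645E9E5.
0x1DE7A51C0645E9E5 = 2154872486502984165.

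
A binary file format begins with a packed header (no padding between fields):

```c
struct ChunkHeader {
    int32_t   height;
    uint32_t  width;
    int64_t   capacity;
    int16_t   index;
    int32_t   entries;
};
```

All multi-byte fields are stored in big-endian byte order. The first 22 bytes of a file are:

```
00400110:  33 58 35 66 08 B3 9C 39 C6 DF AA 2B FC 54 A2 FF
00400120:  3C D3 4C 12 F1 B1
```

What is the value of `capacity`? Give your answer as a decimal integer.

-4116384428499623169

`capacity` follows `height` (4 B), `width` (4 B), so it starts at offset 4 + 4 = 8 and occupies 8 bytes.
Bytes at offsets 8..15: C6 DF AA 2B FC 54 A2 FF.
Big-endian: lowest address holds the most-significant byte.
The bytes are already most-significant first: 0xC6DFAA2BFC54A2FF.
Top bit is set, so as a signed 64-bit value this is 0xC6DFAA2BFC54A2FF − 2^64 = -4116384428499623169.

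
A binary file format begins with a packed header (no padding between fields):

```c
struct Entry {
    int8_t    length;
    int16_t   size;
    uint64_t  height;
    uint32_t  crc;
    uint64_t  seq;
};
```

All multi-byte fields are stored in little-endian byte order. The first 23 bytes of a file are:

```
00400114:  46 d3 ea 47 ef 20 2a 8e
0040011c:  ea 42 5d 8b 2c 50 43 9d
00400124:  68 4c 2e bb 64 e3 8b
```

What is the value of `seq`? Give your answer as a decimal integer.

`seq` follows `length` (1 B), `size` (2 B), `height` (8 B), `crc` (4 B), so it starts at offset 1 + 2 + 8 + 4 = 15 and occupies 8 bytes.
Bytes at offsets 15..22: 9D 68 4C 2E BB 64 E3 8B.
In little-endian order the low byte comes first in memory.
Reassemble most-significant byte first: 8B E3 64 BB 2E 4C 68 9D → 0x8BE364BB2E4C689D.
0x8BE364BB2E4C689D = 10080011146083723421.

10080011146083723421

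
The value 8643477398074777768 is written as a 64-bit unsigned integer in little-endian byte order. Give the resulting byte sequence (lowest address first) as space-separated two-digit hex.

A8 60 5D 00 E6 CC F3 77

8643477398074777768 in hexadecimal, padded to 64 bits, is 0x77F3CCE6005D60A8.
Split into bytes (most-significant first): 77 F3 CC E6 00 5D 60 A8.
Little-endian: lowest address holds the least-significant byte.
So at ascending addresses the bytes are A8 60 5D 00 E6 CC F3 77.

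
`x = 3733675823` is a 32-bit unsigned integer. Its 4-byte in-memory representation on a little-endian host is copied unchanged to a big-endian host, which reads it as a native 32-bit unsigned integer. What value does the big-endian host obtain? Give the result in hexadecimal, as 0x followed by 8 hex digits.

3733675823 in 32-bit hexadecimal is 0xDE8B5F2F.
Stored little-endian, the bytes at ascending addresses are 2F 5F 8B DE.
Read back as big-endian, the last byte is least significant, giving 0x2F5F8BDE.

0x2F5F8BDE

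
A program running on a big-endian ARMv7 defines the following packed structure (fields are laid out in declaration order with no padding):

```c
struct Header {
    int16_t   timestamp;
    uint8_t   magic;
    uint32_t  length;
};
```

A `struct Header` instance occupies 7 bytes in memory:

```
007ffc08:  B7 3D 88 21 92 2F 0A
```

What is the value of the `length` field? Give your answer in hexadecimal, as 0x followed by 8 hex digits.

0x21922F0A

`length` follows `timestamp` (2 B), `magic` (1 B), so it starts at offset 2 + 1 = 3 and occupies 4 bytes.
Bytes at offsets 3..6: 21 92 2F 0A.
Big-endian stores the most-significant byte at the lowest address.
The bytes are already most-significant first: 0x21922F0A.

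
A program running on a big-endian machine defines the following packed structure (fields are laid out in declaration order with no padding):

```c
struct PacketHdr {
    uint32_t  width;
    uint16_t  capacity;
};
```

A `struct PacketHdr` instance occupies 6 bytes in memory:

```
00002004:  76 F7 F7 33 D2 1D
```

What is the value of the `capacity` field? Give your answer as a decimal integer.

`capacity` follows `width` (4 bytes), so it starts at byte offset 4 and occupies 2 bytes.
Bytes at offsets 4..5: D2 1D.
Big-endian stores the most-significant byte at the lowest address.
The bytes are already most-significant first: 0xD21D.
0xD21D = 53789.

53789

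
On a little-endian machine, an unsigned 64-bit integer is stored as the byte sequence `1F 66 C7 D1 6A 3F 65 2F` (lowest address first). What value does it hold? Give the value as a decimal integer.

In little-endian order the low byte comes first in memory.
Reassemble most-significant byte first: 2F 65 3F 6A D1 C7 66 1F → 0x2F653F6AD1C7661F.
0x2F653F6AD1C7661F = 3415205620448978463.

3415205620448978463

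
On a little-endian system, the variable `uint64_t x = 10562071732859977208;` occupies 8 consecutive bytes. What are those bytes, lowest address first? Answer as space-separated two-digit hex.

10562071732859977208 in hexadecimal, padded to 64 bits, is 0x92940447E1503DF8.
Split into bytes (most-significant first): 92 94 04 47 E1 50 3D F8.
Little-endian stores the least-significant byte at the lowest address.
So at ascending addresses the bytes are F8 3D 50 E1 47 04 94 92.

F8 3D 50 E1 47 04 94 92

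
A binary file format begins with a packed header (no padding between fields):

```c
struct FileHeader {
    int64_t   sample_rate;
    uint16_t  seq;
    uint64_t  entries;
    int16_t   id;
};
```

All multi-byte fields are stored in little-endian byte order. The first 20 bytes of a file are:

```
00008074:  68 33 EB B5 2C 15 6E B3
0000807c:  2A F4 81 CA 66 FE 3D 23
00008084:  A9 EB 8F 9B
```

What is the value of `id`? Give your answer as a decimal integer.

-25713

`id` follows `sample_rate` (8 B), `seq` (2 B), `entries` (8 B), so it starts at offset 8 + 2 + 8 = 18 and occupies 2 bytes.
Bytes at offsets 18..19: 8F 9B.
In little-endian order the low byte comes first in memory.
Reassemble most-significant byte first: 9B 8F → 0x9B8F.
Top bit is set, so as a signed 16-bit value this is 0x9B8F − 2^16 = -25713.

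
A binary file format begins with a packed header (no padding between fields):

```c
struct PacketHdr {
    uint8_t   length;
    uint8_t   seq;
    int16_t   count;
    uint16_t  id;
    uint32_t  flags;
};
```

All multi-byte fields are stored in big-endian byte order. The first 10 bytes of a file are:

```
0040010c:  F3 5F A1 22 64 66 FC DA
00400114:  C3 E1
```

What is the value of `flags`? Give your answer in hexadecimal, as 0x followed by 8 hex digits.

0xFCDAC3E1

`flags` follows `length` (1 B), `seq` (1 B), `count` (2 B), `id` (2 B), so it starts at offset 1 + 1 + 2 + 2 = 6 and occupies 4 bytes.
Bytes at offsets 6..9: FC DA C3 E1.
Big-endian: lowest address holds the most-significant byte.
The bytes are already most-significant first: 0xFCDAC3E1.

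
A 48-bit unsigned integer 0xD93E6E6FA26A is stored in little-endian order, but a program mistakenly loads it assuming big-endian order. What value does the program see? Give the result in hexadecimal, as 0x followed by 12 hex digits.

0x6AA26F6E3ED9

Stored little-endian, the bytes at ascending addresses are 6A A2 6F 6E 3E D9.
Read back as big-endian, the last byte is least significant, giving 0x6AA26F6E3ED9.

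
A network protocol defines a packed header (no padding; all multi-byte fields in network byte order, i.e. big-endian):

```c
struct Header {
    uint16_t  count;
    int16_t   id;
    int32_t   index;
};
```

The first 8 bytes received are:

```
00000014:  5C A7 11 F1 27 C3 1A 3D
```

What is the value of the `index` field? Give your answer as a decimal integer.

667097661

`index` follows `count` (2 B), `id` (2 B), so it starts at offset 2 + 2 = 4 and occupies 4 bytes.
Bytes at offsets 4..7: 27 C3 1A 3D.
In big-endian order the high byte comes first in memory.
The bytes are already most-significant first: 0x27C31A3D.
0x27C31A3D = 667097661.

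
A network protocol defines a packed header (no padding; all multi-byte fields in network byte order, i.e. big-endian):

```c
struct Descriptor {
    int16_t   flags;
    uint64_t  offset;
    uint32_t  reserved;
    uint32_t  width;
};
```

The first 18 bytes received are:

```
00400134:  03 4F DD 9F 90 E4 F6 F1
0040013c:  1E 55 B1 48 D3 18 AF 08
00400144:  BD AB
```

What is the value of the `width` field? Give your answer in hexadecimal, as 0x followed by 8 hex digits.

0xAF08BDAB

`width` follows `flags` (2 B), `offset` (8 B), `reserved` (4 B), so it starts at offset 2 + 8 + 4 = 14 and occupies 4 bytes.
Bytes at offsets 14..17: AF 08 BD AB.
Big-endian stores the most-significant byte at the lowest address.
The bytes are already most-significant first: 0xAF08BDAB.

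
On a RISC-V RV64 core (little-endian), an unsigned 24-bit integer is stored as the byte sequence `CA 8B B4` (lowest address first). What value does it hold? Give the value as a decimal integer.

11832266

Little-endian stores the least-significant byte at the lowest address.
Reassemble most-significant byte first: B4 8B CA → 0xB48BCA.
0xB48BCA = 11832266.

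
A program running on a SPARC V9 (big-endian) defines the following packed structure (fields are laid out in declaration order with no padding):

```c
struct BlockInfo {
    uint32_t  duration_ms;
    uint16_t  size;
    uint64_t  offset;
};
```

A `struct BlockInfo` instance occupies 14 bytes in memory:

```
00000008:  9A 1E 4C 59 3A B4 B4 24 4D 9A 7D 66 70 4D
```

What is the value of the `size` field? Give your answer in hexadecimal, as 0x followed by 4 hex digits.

0x3AB4

`size` follows `duration_ms` (4 bytes), so it starts at byte offset 4 and occupies 2 bytes.
Bytes at offsets 4..5: 3A B4.
Big-endian: lowest address holds the most-significant byte.
The bytes are already most-significant first: 0x3AB4.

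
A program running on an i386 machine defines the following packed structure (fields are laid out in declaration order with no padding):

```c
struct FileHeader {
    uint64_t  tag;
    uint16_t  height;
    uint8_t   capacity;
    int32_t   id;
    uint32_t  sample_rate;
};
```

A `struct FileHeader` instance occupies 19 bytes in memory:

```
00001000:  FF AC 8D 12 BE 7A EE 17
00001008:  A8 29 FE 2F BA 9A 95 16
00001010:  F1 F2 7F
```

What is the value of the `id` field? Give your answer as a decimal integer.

`id` follows `tag` (8 B), `height` (2 B), `capacity` (1 B), so it starts at offset 8 + 2 + 1 = 11 and occupies 4 bytes.
Bytes at offsets 11..14: 2F BA 9A 95.
Little-endian stores the least-significant byte at the lowest address.
Reassemble most-significant byte first: 95 9A BA 2F → 0x959ABA2F.
Top bit is set, so as a signed 32-bit value this is 0x959ABA2F − 2^32 = -1785021905.

-1785021905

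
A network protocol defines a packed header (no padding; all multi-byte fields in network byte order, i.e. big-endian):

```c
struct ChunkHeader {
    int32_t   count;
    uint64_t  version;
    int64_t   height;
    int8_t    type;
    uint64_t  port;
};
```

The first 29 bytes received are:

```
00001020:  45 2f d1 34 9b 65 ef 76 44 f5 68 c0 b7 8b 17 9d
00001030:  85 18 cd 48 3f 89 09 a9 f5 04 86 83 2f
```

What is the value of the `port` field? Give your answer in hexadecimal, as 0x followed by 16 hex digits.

0x8909A9F50486832F

`port` follows `count` (4 B), `version` (8 B), `height` (8 B), `type` (1 B), so it starts at offset 4 + 8 + 8 + 1 = 21 and occupies 8 bytes.
Bytes at offsets 21..28: 89 09 A9 F5 04 86 83 2F.
Big-endian stores the most-significant byte at the lowest address.
The bytes are already most-significant first: 0x8909A9F50486832F.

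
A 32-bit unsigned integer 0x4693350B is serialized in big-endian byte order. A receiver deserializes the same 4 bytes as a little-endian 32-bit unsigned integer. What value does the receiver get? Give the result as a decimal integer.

Stored big-endian, the bytes at ascending addresses are 46 93 35 0B.
Read back as little-endian, the first byte is least significant, giving 0x0B359346.
0x0B359346 = 188060486.

188060486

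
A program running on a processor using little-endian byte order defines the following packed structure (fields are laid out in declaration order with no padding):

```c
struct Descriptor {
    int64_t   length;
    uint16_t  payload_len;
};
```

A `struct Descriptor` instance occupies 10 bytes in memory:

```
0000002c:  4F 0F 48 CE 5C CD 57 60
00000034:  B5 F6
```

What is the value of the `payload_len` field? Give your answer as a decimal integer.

63157

`payload_len` follows `length` (8 bytes), so it starts at byte offset 8 and occupies 2 bytes.
Bytes at offsets 8..9: B5 F6.
Little-endian: lowest address holds the least-significant byte.
Reassemble most-significant byte first: F6 B5 → 0xF6B5.
0xF6B5 = 63157.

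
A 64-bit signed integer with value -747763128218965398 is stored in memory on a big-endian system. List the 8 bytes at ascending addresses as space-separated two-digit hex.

Two's complement of -747763128218965398 in 64 bits: 747763128218965398 = 0x0A60969A71A05596; invert → 0xF59F69658E5FAA69; add 1 → 0xF59F69658E5FAA6A.
Split into bytes (most-significant first): F5 9F 69 65 8E 5F AA 6A.
Big-endian stores the most-significant byte at the lowest address.
So the memory order matches the most-significant-first order: F5 9F 69 65 8E 5F AA 6A.

F5 9F 69 65 8E 5F AA 6A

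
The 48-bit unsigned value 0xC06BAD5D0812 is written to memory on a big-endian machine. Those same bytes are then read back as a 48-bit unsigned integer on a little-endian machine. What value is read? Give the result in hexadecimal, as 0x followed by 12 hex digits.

0x12085DAD6BC0

Stored big-endian, the bytes at ascending addresses are C0 6B AD 5D 08 12.
Read back as little-endian, the first byte is least significant, giving 0x12085DAD6BC0.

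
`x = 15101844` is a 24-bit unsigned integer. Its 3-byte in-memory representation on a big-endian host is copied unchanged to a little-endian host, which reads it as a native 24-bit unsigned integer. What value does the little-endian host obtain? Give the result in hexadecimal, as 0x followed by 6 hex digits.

15101844 in 24-bit hexadecimal is 0xE66F94.
Stored big-endian, the bytes at ascending addresses are E6 6F 94.
Read back as little-endian, the first byte is least significant, giving 0x946FE6.

0x946FE6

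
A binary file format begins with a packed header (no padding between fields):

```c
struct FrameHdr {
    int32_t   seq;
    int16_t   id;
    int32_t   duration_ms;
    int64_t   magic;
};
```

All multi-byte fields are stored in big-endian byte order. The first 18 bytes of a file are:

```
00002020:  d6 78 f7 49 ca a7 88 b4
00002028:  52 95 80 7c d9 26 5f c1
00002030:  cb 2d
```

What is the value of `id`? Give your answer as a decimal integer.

`id` follows `seq` (4 bytes), so it starts at byte offset 4 and occupies 2 bytes.
Bytes at offsets 4..5: CA A7.
Big-endian: lowest address holds the most-significant byte.
The bytes are already most-significant first: 0xCAA7.
Top bit is set, so as a signed 16-bit value this is 0xCAA7 − 2^16 = -13657.

-13657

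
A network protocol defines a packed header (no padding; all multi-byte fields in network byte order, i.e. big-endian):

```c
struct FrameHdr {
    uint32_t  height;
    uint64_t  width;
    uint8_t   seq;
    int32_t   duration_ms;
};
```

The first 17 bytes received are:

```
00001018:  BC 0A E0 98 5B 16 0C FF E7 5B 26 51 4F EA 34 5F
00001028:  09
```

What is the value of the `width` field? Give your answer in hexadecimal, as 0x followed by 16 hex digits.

`width` follows `height` (4 bytes), so it starts at byte offset 4 and occupies 8 bytes.
Bytes at offsets 4..11: 5B 16 0C FF E7 5B 26 51.
In big-endian order the high byte comes first in memory.
The bytes are already most-significant first: 0x5B160CFFE75B2651.

0x5B160CFFE75B2651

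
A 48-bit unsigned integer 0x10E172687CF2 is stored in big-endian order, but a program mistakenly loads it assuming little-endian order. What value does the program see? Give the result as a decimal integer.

266616142225680

Stored big-endian, the bytes at ascending addresses are 10 E1 72 68 7C F2.
Read back as little-endian, the first byte is least significant, giving 0xF27C6872E110.
0xF27C6872E110 = 266616142225680.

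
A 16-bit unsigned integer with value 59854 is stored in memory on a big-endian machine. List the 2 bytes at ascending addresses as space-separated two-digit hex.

E9 CE

59854 in hexadecimal, padded to 16 bits, is 0xE9CE.
Split into bytes (most-significant first): E9 CE.
In big-endian order the high byte comes first in memory.
So the memory order matches the most-significant-first order: E9 CE.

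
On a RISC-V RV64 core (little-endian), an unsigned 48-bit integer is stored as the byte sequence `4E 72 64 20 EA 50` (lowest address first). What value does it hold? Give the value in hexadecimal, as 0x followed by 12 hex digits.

0x50EA2064724E

Little-endian: lowest address holds the least-significant byte.
Reassemble most-significant byte first: 50 EA 20 64 72 4E → 0x50EA2064724E.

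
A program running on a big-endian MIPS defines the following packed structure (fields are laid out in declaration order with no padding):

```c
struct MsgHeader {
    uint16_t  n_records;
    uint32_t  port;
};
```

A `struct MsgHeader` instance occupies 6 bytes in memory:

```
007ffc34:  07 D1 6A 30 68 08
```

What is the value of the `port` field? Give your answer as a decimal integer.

1781557256

`port` follows `n_records` (2 bytes), so it starts at byte offset 2 and occupies 4 bytes.
Bytes at offsets 2..5: 6A 30 68 08.
In big-endian order the high byte comes first in memory.
The bytes are already most-significant first: 0x6A306808.
0x6A306808 = 1781557256.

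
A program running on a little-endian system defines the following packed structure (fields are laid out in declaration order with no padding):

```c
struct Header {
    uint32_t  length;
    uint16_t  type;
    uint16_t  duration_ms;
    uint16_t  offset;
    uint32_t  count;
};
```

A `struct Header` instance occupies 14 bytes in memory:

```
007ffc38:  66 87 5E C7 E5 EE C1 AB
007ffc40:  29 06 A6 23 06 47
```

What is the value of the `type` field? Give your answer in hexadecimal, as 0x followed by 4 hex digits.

`type` follows `length` (4 bytes), so it starts at byte offset 4 and occupies 2 bytes.
Bytes at offsets 4..5: E5 EE.
Little-endian stores the least-significant byte at the lowest address.
Reassemble most-significant byte first: EE E5 → 0xEEE5.

0xEEE5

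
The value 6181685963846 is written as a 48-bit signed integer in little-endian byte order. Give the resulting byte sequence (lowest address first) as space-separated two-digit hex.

6181685963846 in hexadecimal, padded to 48 bits, is 0x059F49322C46.
Split into bytes (most-significant first): 05 9F 49 32 2C 46.
Little-endian stores the least-significant byte at the lowest address.
So at ascending addresses the bytes are 46 2C 32 49 9F 05.

46 2C 32 49 9F 05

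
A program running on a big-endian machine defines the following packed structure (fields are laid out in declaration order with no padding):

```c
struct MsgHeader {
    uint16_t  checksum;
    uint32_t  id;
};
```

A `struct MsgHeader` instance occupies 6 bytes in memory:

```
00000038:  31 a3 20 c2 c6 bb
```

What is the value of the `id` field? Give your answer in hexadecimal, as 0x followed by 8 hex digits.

`id` follows `checksum` (2 bytes), so it starts at byte offset 2 and occupies 4 bytes.
Bytes at offsets 2..5: 20 C2 C6 BB.
Big-endian stores the most-significant byte at the lowest address.
The bytes are already most-significant first: 0x20C2C6BB.

0x20C2C6BB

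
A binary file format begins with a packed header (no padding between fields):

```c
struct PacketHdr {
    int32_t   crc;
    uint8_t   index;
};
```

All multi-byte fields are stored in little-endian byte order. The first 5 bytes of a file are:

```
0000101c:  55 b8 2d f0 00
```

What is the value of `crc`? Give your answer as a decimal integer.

`crc` is the first field, at byte offset 0, occupying 4 bytes.
Bytes at offsets 0..3: 55 B8 2D F0.
In little-endian order the low byte comes first in memory.
Reassemble most-significant byte first: F0 2D B8 55 → 0xF02DB855.
Top bit is set, so as a signed 32-bit value this is 0xF02DB855 − 2^32 = -265439147.

-265439147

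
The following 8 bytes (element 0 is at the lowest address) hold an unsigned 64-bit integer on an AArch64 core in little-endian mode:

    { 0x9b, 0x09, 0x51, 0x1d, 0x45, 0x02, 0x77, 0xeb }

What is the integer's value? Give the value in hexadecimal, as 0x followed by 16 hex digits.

0xEB7702451D51099B

In little-endian order the low byte comes first in memory.
Reassemble most-significant byte first: EB 77 02 45 1D 51 09 9B → 0xEB7702451D51099B.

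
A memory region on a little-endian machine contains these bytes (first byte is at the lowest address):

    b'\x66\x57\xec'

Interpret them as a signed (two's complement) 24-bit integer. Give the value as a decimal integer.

-1288346

In little-endian order the low byte comes first in memory.
Reassemble most-significant byte first: EC 57 66 → 0xEC5766.
Top bit is set, so as a signed 24-bit value this is 0xEC5766 − 2^24 = -1288346.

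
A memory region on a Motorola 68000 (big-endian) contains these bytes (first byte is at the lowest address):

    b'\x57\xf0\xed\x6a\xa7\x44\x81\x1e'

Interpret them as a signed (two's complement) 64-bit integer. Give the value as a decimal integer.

6336825718038888734

In big-endian order the high byte comes first in memory.
The bytes are already most-significant first: 0x57F0ED6AA744811E.
0x57F0ED6AA744811E = 6336825718038888734.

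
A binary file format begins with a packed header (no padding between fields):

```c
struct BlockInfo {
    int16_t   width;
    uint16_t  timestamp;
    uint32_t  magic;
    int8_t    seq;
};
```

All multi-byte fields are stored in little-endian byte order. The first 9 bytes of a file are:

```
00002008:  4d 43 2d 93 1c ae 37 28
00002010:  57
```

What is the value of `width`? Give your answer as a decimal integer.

17229

`width` is the first field, at byte offset 0, occupying 2 bytes.
Bytes at offsets 0..1: 4D 43.
Little-endian stores the least-significant byte at the lowest address.
Reassemble most-significant byte first: 43 4D → 0x434D.
0x434D = 17229.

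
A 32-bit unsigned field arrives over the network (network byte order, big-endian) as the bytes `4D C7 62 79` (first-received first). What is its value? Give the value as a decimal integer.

1304912505

Big-endian stores the most-significant byte at the lowest address.
The bytes are already most-significant first: 0x4DC76279.
0x4DC76279 = 1304912505.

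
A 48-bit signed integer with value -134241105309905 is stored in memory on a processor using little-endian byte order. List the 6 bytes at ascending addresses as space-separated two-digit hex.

2F 8F 9A 8E E8 85

Two's complement of -134241105309905 in 48 bits: 134241105309905 = 0x7A17716570D1; invert → 0x85E88E9A8F2E; add 1 → 0x85E88E9A8F2F.
Split into bytes (most-significant first): 85 E8 8E 9A 8F 2F.
Little-endian stores the least-significant byte at the lowest address.
So at ascending addresses the bytes are 2F 8F 9A 8E E8 85.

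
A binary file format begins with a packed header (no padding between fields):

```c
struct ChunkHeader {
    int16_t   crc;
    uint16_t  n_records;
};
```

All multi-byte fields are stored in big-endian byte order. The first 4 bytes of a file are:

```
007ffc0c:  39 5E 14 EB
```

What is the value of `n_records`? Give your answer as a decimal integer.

`n_records` follows `crc` (2 bytes), so it starts at byte offset 2 and occupies 2 bytes.
Bytes at offsets 2..3: 14 EB.
Big-endian stores the most-significant byte at the lowest address.
The bytes are already most-significant first: 0x14EB.
0x14EB = 5355.

5355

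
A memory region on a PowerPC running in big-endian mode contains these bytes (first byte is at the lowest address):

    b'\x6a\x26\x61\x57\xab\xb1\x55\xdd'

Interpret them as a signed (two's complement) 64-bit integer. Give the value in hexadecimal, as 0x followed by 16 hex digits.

Big-endian: lowest address holds the most-significant byte.
The bytes are already most-significant first: 0x6A266157ABB155DD.

0x6A266157ABB155DD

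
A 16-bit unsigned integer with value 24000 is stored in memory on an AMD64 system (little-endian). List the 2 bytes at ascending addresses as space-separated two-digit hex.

24000 in hexadecimal, padded to 16 bits, is 0x5DC0.
Split into bytes (most-significant first): 5D C0.
In little-endian order the low byte comes first in memory.
So at ascending addresses the bytes are C0 5D.

C0 5D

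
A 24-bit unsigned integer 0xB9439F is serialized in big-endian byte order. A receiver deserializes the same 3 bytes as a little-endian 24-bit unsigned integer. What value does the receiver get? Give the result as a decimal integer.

Stored big-endian, the bytes at ascending addresses are B9 43 9F.
Read back as little-endian, the first byte is least significant, giving 0x9F43B9.
0x9F43B9 = 10437561.

10437561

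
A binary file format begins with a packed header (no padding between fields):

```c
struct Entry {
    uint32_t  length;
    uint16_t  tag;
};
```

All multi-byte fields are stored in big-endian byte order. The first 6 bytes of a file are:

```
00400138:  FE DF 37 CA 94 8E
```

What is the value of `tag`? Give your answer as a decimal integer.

38030

`tag` follows `length` (4 bytes), so it starts at byte offset 4 and occupies 2 bytes.
Bytes at offsets 4..5: 94 8E.
Big-endian: lowest address holds the most-significant byte.
The bytes are already most-significant first: 0x948E.
0x948E = 38030.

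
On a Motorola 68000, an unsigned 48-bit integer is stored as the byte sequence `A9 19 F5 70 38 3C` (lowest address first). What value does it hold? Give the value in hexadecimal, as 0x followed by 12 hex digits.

Big-endian stores the most-significant byte at the lowest address.
The bytes are already most-significant first: 0xA919F570383C.

0xA919F570383C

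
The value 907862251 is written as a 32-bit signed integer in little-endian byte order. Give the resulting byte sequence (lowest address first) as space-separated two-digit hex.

907862251 in hexadecimal, padded to 32 bits, is 0x361CE0EB.
Split into bytes (most-significant first): 36 1C E0 EB.
In little-endian order the low byte comes first in memory.
So at ascending addresses the bytes are EB E0 1C 36.

EB E0 1C 36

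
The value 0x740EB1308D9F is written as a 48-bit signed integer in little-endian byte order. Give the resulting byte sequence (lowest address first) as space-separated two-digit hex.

9F 8D 30 B1 0E 74

Split into bytes (most-significant first): 74 0E B1 30 8D 9F.
In little-endian order the low byte comes first in memory.
So at ascending addresses the bytes are 9F 8D 30 B1 0E 74.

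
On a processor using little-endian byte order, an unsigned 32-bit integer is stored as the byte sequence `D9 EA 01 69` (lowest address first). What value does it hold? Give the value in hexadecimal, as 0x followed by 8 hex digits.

In little-endian order the low byte comes first in memory.
Reassemble most-significant byte first: 69 01 EA D9 → 0x6901EAD9.

0x6901EAD9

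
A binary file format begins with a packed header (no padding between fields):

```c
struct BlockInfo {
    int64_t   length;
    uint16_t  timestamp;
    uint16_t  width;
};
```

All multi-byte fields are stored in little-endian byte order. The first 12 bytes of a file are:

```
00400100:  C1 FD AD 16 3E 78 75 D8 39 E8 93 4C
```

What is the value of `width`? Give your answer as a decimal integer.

`width` follows `length` (8 B), `timestamp` (2 B), so it starts at offset 8 + 2 = 10 and occupies 2 bytes.
Bytes at offsets 10..11: 93 4C.
In little-endian order the low byte comes first in memory.
Reassemble most-significant byte first: 4C 93 → 0x4C93.
0x4C93 = 19603.

19603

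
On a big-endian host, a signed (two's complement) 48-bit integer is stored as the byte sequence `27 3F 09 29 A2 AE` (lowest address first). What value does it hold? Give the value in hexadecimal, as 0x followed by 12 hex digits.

Big-endian stores the most-significant byte at the lowest address.
The bytes are already most-significant first: 0x273F0929A2AE.

0x273F0929A2AE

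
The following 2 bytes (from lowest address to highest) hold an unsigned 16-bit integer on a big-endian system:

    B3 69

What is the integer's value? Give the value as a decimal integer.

Big-endian stores the most-significant byte at the lowest address.
The bytes are already most-significant first: 0xB369.
0xB369 = 45929.

45929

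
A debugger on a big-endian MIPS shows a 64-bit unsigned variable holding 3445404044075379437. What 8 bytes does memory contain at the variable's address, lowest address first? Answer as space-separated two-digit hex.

2F D0 88 B9 3A CE AA ED

3445404044075379437 in hexadecimal, padded to 64 bits, is 0x2FD088B93ACEAAED.
Split into bytes (most-significant first): 2F D0 88 B9 3A CE AA ED.
In big-endian order the high byte comes first in memory.
So the memory order matches the most-significant-first order: 2F D0 88 B9 3A CE AA ED.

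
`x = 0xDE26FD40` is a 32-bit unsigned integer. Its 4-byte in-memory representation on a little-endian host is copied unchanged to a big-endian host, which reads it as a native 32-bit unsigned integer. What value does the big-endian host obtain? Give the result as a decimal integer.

Stored little-endian, the bytes at ascending addresses are 40 FD 26 DE.
Read back as big-endian, the last byte is least significant, giving 0x40FD26DE.
0x40FD26DE = 1090332382.

1090332382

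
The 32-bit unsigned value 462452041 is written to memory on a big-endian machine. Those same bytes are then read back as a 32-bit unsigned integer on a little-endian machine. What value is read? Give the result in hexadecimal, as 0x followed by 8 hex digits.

462452041 in 32-bit hexadecimal is 0x1B907549.
Stored big-endian, the bytes at ascending addresses are 1B 90 75 49.
Read back as little-endian, the first byte is least significant, giving 0x4975901B.

0x4975901B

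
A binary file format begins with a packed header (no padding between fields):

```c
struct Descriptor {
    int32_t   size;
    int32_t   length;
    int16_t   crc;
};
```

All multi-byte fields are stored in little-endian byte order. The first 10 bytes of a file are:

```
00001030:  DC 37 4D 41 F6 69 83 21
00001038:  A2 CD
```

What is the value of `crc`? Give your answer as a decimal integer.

-12894

`crc` follows `size` (4 B), `length` (4 B), so it starts at offset 4 + 4 = 8 and occupies 2 bytes.
Bytes at offsets 8..9: A2 CD.
Little-endian stores the least-significant byte at the lowest address.
Reassemble most-significant byte first: CD A2 → 0xCDA2.
Top bit is set, so as a signed 16-bit value this is 0xCDA2 − 2^16 = -12894.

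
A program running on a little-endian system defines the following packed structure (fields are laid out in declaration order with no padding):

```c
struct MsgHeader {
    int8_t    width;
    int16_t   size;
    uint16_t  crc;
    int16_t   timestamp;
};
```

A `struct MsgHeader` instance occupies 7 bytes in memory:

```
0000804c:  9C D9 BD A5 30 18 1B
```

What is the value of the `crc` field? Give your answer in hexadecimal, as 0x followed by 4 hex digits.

`crc` follows `width` (1 B), `size` (2 B), so it starts at offset 1 + 2 = 3 and occupies 2 bytes.
Bytes at offsets 3..4: A5 30.
Little-endian stores the least-significant byte at the lowest address.
Reassemble most-significant byte first: 30 A5 → 0x30A5.

0x30A5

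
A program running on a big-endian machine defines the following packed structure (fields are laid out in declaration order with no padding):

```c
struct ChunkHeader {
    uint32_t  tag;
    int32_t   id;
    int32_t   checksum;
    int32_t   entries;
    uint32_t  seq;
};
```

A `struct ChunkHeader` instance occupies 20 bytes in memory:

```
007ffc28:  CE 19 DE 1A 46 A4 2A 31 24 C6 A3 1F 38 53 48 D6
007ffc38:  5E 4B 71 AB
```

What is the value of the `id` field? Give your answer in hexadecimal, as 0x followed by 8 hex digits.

`id` follows `tag` (4 bytes), so it starts at byte offset 4 and occupies 4 bytes.
Bytes at offsets 4..7: 46 A4 2A 31.
Big-endian: lowest address holds the most-significant byte.
The bytes are already most-significant first: 0x46A42A31.

0x46A42A31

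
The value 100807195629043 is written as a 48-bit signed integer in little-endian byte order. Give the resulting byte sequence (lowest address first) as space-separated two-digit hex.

100807195629043 in hexadecimal, padded to 48 bits, is 0x5BAF011615F3.
Split into bytes (most-significant first): 5B AF 01 16 15 F3.
In little-endian order the low byte comes first in memory.
So at ascending addresses the bytes are F3 15 16 01 AF 5B.

F3 15 16 01 AF 5B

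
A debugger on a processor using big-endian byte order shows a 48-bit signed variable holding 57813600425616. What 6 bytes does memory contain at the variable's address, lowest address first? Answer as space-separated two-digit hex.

57813600425616 in hexadecimal, padded to 48 bits, is 0x3494C71DD690.
Split into bytes (most-significant first): 34 94 C7 1D D6 90.
In big-endian order the high byte comes first in memory.
So the memory order matches the most-significant-first order: 34 94 C7 1D D6 90.

34 94 C7 1D D6 90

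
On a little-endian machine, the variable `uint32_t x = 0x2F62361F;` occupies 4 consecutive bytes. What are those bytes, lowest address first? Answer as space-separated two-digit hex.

Split into bytes (most-significant first): 2F 62 36 1F.
Little-endian: lowest address holds the least-significant byte.
So at ascending addresses the bytes are 1F 36 62 2F.

1F 36 62 2F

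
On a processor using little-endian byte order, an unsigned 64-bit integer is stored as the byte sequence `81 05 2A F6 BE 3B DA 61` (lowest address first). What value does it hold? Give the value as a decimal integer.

Little-endian: lowest address holds the least-significant byte.
Reassemble most-significant byte first: 61 DA 3B BE F6 2A 05 81 → 0x61DA3BBEF62A0581.
0x61DA3BBEF62A0581 = 7051013857961706881.

7051013857961706881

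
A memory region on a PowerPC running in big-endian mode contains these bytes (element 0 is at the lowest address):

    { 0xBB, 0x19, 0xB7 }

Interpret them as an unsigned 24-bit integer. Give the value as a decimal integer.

Big-endian: lowest address holds the most-significant byte.
The bytes are already most-significant first: 0xBB19B7.
0xBB19B7 = 12261815.

12261815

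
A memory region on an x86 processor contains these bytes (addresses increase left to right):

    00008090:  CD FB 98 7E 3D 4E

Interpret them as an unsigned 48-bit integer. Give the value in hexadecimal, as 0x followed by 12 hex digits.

In little-endian order the low byte comes first in memory.
Reassemble most-significant byte first: 4E 3D 7E 98 FB CD → 0x4E3D7E98FBCD.

0x4E3D7E98FBCD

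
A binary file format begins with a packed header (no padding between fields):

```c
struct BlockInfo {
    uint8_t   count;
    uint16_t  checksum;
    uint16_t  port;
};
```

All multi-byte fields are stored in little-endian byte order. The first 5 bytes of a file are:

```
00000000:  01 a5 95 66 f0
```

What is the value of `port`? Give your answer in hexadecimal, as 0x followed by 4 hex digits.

0xF066

`port` follows `count` (1 B), `checksum` (2 B), so it starts at offset 1 + 2 = 3 and occupies 2 bytes.
Bytes at offsets 3..4: 66 F0.
Little-endian stores the least-significant byte at the lowest address.
Reassemble most-significant byte first: F0 66 → 0xF066.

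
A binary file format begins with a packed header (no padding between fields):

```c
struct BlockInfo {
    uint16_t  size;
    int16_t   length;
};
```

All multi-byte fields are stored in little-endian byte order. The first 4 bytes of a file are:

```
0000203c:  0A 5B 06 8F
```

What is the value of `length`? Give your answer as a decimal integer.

`length` follows `size` (2 bytes), so it starts at byte offset 2 and occupies 2 bytes.
Bytes at offsets 2..3: 06 8F.
Little-endian: lowest address holds the least-significant byte.
Reassemble most-significant byte first: 8F 06 → 0x8F06.
Top bit is set, so as a signed 16-bit value this is 0x8F06 − 2^16 = -28922.

-28922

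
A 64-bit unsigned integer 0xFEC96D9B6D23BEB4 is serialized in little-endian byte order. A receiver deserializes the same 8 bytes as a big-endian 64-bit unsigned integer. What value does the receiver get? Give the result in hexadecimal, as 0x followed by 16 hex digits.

0xB4BE236D9B6DC9FE

Stored little-endian, the bytes at ascending addresses are B4 BE 23 6D 9B 6D C9 FE.
Read back as big-endian, the last byte is least significant, giving 0xB4BE236D9B6DC9FE.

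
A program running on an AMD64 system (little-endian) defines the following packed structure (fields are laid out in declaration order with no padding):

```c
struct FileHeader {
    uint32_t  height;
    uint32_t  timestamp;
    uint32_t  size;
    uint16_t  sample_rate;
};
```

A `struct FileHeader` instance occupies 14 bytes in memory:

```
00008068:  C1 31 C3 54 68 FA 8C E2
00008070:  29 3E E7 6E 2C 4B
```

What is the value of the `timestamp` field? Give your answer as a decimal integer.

`timestamp` follows `height` (4 bytes), so it starts at byte offset 4 and occupies 4 bytes.
Bytes at offsets 4..7: 68 FA 8C E2.
In little-endian order the low byte comes first in memory.
Reassemble most-significant byte first: E2 8C FA 68 → 0xE28CFA68.
0xE28CFA68 = 3800889960.

3800889960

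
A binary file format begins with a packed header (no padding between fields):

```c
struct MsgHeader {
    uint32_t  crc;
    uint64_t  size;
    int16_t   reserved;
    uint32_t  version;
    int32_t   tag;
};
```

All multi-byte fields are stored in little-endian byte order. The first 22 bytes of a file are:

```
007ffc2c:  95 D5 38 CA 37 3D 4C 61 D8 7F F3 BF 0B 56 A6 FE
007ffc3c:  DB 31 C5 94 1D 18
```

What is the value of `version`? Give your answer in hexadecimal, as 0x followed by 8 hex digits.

0x31DBFEA6

`version` follows `crc` (4 B), `size` (8 B), `reserved` (2 B), so it starts at offset 4 + 8 + 2 = 14 and occupies 4 bytes.
Bytes at offsets 14..17: A6 FE DB 31.
Little-endian stores the least-significant byte at the lowest address.
Reassemble most-significant byte first: 31 DB FE A6 → 0x31DBFEA6.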